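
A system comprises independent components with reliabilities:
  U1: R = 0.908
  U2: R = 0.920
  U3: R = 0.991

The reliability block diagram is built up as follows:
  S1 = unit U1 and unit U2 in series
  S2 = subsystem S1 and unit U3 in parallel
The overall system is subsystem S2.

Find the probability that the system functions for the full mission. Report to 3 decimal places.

Series (U1 and U2): 0.90800 × 0.92000 = 0.83536
Parallel ([0.83536] and U3): 1 − (1 − 0.83536)(1 − 0.99100) = 0.999

0.999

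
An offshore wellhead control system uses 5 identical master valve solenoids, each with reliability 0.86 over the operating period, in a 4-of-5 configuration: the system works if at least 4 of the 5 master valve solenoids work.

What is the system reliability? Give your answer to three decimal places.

0.853

R = Σ_{i=4}^{5} C(5,i) p^i (1−p)^{5−i} with p = 0.86
C(5,4)·0.86^4·0.14^1 = 0.38291
C(5,5)·0.86^5·0.14^0 = 0.47043
Sum = 0.853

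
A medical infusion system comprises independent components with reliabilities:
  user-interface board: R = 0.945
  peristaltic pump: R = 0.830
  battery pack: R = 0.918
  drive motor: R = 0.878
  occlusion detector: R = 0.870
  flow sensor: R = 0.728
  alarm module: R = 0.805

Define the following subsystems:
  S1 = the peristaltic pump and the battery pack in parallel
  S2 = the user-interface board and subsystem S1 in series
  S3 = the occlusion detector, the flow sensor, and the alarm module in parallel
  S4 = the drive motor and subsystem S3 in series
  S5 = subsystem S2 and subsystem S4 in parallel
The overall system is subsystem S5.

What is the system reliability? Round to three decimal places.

0.991

Parallel (peristaltic pump and battery pack): 1 − (1 − 0.83000)(1 − 0.91800) = 0.98606
Series (user-interface board and [0.98606]): 0.94500 × 0.98606 = 0.93183
Parallel (occlusion detector, flow sensor, and alarm module): 1 − (1 − 0.87000)(1 − 0.72800)(1 − 0.80500) = 0.99310
Series (drive motor and [0.99310]): 0.87800 × 0.99310 = 0.87194
Parallel ([0.93183] and [0.87194]): 1 − (1 − 0.93183)(1 − 0.87194) = 0.991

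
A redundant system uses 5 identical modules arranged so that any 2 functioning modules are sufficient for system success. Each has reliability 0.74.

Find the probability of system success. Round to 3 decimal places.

R = Σ_{i=2}^{5} C(5,i) p^i (1−p)^{5−i} with p = 0.74
C(5,2)·0.74^2·0.26^3 = 0.09625
C(5,3)·0.74^3·0.26^2 = 0.27393
C(5,4)·0.74^4·0.26^1 = 0.38983
C(5,5)·0.74^5·0.26^0 = 0.22190
Sum = 0.982

0.982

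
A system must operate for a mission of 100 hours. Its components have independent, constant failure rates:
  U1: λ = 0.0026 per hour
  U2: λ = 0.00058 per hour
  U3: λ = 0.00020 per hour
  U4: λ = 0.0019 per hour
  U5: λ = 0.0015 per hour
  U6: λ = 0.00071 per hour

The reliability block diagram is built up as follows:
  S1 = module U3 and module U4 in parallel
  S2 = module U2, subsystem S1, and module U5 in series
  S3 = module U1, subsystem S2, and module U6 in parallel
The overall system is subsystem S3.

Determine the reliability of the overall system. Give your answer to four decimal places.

R(U1) = exp(−0.0026 × 100) = 0.771052
R(U2) = exp(−0.00058 × 100) = 0.943650
R(U3) = exp(−0.00020 × 100) = 0.980199
R(U4) = exp(−0.0019 × 100) = 0.826959
R(U5) = exp(−0.0015 × 100) = 0.860708
R(U6) = exp(−0.00071 × 100) = 0.931462
Parallel (U3 and U4): 1 − (1 − 0.980199)(1 − 0.826959) = 0.996574
Series (U2, [0.996574], and U5): 0.943650 × 0.996574 × 0.860708 = 0.809424
Parallel (U1, [0.809424], and U6): 1 − (1 − 0.771052)(1 − 0.809424)(1 − 0.931462) = 0.9970

0.9970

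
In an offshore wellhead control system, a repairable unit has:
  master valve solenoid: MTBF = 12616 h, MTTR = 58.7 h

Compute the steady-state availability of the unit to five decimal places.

0.99537

A(master valve solenoid) = MTBF/(MTBF+MTTR) = 12616/(12616+58.7) = 0.99537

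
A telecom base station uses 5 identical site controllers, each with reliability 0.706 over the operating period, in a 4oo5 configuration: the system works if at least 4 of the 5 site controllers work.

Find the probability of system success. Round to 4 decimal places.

R = Σ_{i=4}^{5} C(5,i) p^i (1−p)^{5−i} with p = 0.706
C(5,4)·0.706^4·0.294^1 = 0.365205
C(5,5)·0.706^5·0.294^0 = 0.175398
Sum = 0.5406

0.5406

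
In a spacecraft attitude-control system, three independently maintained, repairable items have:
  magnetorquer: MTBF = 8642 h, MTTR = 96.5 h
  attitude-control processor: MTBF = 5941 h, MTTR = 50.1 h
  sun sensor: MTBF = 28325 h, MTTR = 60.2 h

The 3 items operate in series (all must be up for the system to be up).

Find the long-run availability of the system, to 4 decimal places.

A(magnetorquer) = MTBF/(MTBF+MTTR) = 8642/(8642+96.5) = 0.988957
A(attitude-control processor) = MTBF/(MTBF+MTTR) = 5941/(5941+50.1) = 0.991638
A(sun sensor) = MTBF/(MTBF+MTTR) = 28325/(28325+60.2) = 0.997879
Series availability: 0.988957 × 0.991638 × 0.997879 = 0.9786

0.9786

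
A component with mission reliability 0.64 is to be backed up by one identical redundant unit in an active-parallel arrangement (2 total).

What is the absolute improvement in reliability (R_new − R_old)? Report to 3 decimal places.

0.230

R_before = 0.64
R_after = 1 − (1 − 0.64)^2 = 0.870
ΔR = 0.870 − 0.64 = 0.230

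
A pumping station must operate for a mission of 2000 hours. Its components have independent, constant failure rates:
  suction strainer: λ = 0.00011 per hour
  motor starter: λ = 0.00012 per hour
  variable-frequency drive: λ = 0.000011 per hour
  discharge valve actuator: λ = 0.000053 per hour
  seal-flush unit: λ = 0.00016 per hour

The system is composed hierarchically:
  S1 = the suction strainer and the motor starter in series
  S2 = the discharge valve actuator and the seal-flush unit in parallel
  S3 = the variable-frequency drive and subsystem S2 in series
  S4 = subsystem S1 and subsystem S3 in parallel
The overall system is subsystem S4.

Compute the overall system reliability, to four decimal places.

0.9820

R(suction strainer) = exp(−0.00011 × 2000) = 0.802519
R(motor starter) = exp(−0.00012 × 2000) = 0.786628
R(variable-frequency drive) = exp(−0.000011 × 2000) = 0.978240
R(discharge valve actuator) = exp(−0.000053 × 2000) = 0.899425
R(seal-flush unit) = exp(−0.00016 × 2000) = 0.726149
Series (suction strainer and motor starter): 0.802519 × 0.786628 = 0.631284
Parallel (discharge valve actuator and seal-flush unit): 1 − (1 − 0.899425)(1 − 0.726149) = 0.972457
Series (variable-frequency drive and [0.972457]): 0.978240 × 0.972457 = 0.951296
Parallel ([0.631284] and [0.951296]): 1 − (1 − 0.631284)(1 − 0.951296) = 0.9820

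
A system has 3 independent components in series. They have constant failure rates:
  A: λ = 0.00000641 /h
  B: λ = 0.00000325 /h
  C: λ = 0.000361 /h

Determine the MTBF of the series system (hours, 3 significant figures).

2700

Series of exponential components: λ_sys = Σ λ_i
λ_sys = 0.00000641 + 0.00000325 + 0.000361 = 3.7066e-04 /h
MTBF = 1 / λ_sys = 2700 h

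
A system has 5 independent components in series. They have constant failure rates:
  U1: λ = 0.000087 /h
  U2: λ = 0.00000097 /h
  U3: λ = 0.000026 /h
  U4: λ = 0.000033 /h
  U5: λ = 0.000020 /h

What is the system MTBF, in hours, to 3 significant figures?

5990

Series of exponential components: λ_sys = Σ λ_i
λ_sys = 0.000087 + 0.00000097 + 0.000026 + 0.000033 + 0.000020 = 1.6697e-04 /h
MTBF = 1 / λ_sys = 5990 h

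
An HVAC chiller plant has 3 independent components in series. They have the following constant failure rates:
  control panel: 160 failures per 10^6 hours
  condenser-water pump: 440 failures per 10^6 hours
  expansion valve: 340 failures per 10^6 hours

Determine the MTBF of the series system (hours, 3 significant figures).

1060

Series of exponential components: λ_sys = Σ λ_i
λ_sys = 0.00016 + 0.00044 + 0.00034 = 9.4000e-04 /h
MTBF = 1 / λ_sys = 1060 h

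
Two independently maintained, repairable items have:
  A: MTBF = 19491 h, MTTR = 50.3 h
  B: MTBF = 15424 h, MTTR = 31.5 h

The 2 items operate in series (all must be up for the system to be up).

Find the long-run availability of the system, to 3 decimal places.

0.995

A(A) = MTBF/(MTBF+MTTR) = 19491/(19491+50.3) = 0.997426
A(B) = MTBF/(MTBF+MTTR) = 15424/(15424+31.5) = 0.997962
Series availability: 0.997426 × 0.997962 = 0.995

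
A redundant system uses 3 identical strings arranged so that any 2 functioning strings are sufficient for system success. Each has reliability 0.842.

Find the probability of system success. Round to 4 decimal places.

0.9330

R = Σ_{i=2}^{3} C(3,i) p^i (1−p)^{3−i} with p = 0.842
C(3,2)·0.842^2·0.158^1 = 0.336049
C(3,3)·0.842^3·0.158^0 = 0.596948
Sum = 0.9330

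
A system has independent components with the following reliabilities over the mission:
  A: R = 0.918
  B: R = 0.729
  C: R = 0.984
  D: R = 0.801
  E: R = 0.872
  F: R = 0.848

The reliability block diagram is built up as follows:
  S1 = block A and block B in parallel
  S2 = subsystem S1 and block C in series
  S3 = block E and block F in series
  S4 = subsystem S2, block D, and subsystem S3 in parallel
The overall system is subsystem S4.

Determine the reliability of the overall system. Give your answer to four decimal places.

Parallel (A and B): 1 − (1 − 0.918000)(1 − 0.729000) = 0.977778
Series ([0.977778] and C): 0.977778 × 0.984000 = 0.962134
Series (E and F): 0.872000 × 0.848000 = 0.739456
Parallel ([0.962134], D, and [0.739456]): 1 − (1 − 0.962134)(1 − 0.801000)(1 − 0.739456) = 0.9980

0.9980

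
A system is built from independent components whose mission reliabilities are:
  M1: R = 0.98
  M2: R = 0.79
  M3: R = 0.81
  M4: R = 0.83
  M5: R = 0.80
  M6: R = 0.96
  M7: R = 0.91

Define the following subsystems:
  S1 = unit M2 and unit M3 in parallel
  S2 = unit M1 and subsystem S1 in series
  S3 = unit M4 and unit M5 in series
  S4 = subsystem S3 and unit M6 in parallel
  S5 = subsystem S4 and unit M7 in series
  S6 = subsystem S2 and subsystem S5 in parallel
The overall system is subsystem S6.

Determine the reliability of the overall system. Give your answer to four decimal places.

0.9940

Parallel (M2 and M3): 1 − (1 − 0.790000)(1 − 0.810000) = 0.960100
Series (M1 and [0.960100]): 0.980000 × 0.960100 = 0.940898
Series (M4 and M5): 0.830000 × 0.800000 = 0.664000
Parallel ([0.664000] and M6): 1 − (1 − 0.664000)(1 − 0.960000) = 0.986560
Series ([0.986560] and M7): 0.986560 × 0.910000 = 0.897770
Parallel ([0.940898] and [0.897770]): 1 − (1 − 0.940898)(1 − 0.897770) = 0.9940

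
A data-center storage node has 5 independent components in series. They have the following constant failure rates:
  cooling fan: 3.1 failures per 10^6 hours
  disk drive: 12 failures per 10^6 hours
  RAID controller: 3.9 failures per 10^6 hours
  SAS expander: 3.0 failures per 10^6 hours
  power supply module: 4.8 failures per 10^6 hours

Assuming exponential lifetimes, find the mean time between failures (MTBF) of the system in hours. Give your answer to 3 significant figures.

Series of exponential components: λ_sys = Σ λ_i
λ_sys = 0.0000031 + 0.000012 + 0.0000039 + 0.0000030 + 0.0000048 = 2.6800e-05 /h
MTBF = 1 / λ_sys = 37300 h

37300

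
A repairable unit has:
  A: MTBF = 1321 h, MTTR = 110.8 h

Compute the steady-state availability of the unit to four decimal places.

0.9226

A(A) = MTBF/(MTBF+MTTR) = 1321/(1321+110.8) = 0.9226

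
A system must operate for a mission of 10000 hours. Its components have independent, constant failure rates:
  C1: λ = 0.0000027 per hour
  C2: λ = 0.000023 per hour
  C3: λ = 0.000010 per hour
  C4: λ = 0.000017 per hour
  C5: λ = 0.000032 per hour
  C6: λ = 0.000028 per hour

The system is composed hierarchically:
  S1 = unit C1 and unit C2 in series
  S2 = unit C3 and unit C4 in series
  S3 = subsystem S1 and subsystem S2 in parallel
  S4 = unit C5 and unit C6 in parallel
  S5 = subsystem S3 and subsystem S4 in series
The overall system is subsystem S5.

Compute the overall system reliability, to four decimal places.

0.8831

R(C1) = exp(−0.0000027 × 10000) = 0.973361
R(C2) = exp(−0.000023 × 10000) = 0.794534
R(C3) = exp(−0.000010 × 10000) = 0.904837
R(C4) = exp(−0.000017 × 10000) = 0.843665
R(C5) = exp(−0.000032 × 10000) = 0.726149
R(C6) = exp(−0.000028 × 10000) = 0.755784
Series (C1 and C2): 0.973361 × 0.794534 = 0.773368
Series (C3 and C4): 0.904837 × 0.843665 = 0.763379
Parallel ([0.773368] and [0.763379]): 1 − (1 − 0.773368)(1 − 0.763379) = 0.946374
Parallel (C5 and C6): 1 − (1 − 0.726149)(1 − 0.755784) = 0.933121
Series ([0.946374] and [0.933121]): 0.946374 × 0.933121 = 0.8831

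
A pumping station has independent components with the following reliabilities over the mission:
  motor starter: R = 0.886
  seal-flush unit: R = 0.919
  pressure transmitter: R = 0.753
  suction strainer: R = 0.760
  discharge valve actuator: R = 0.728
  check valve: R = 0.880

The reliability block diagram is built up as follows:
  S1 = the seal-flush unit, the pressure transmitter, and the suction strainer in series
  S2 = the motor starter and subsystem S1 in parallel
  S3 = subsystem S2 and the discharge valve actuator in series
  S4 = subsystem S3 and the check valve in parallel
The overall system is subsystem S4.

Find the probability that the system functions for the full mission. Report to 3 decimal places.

Series (seal-flush unit, pressure transmitter, and suction strainer): 0.91900 × 0.75300 × 0.76000 = 0.52593
Parallel (motor starter and [0.52593]): 1 − (1 − 0.88600)(1 − 0.52593) = 0.94596
Series ([0.94596] and discharge valve actuator): 0.94596 × 0.72800 = 0.68866
Parallel ([0.68866] and check valve): 1 − (1 − 0.68866)(1 − 0.88000) = 0.963

0.963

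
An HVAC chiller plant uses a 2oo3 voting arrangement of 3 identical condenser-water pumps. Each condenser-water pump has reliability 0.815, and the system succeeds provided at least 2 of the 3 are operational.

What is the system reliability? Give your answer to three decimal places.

0.910

R = Σ_{i=2}^{3} C(3,i) p^i (1−p)^{3−i} with p = 0.815
C(3,2)·0.815^2·0.185^1 = 0.36864
C(3,3)·0.815^3·0.185^0 = 0.54134
Sum = 0.910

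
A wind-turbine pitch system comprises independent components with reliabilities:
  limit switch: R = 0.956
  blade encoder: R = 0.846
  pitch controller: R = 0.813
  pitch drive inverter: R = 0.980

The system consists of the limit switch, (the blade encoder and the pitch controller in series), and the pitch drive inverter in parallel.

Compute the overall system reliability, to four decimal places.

0.9997

Series (blade encoder and pitch controller): 0.846000 × 0.813000 = 0.687798
Parallel (limit switch, [0.687798], and pitch drive inverter): 1 − (1 − 0.956000)(1 − 0.687798)(1 − 0.980000) = 0.9997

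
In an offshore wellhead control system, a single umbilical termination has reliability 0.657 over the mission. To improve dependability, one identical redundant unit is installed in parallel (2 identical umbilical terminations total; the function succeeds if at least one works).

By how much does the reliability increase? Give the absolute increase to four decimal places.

R_before = 0.657
R_after = 1 − (1 − 0.657)^2 = 0.8824
ΔR = 0.8824 − 0.657 = 0.2254

0.2254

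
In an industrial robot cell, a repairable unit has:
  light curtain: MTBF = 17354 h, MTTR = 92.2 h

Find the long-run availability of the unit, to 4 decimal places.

A(light curtain) = MTBF/(MTBF+MTTR) = 17354/(17354+92.2) = 0.9947

0.9947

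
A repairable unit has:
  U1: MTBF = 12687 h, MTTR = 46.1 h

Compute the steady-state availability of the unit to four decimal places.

A(U1) = MTBF/(MTBF+MTTR) = 12687/(12687+46.1) = 0.9964

0.9964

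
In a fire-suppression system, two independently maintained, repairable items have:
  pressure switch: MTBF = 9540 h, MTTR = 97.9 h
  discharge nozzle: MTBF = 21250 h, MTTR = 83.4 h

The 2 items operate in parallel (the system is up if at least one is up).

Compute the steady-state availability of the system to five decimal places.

0.99996

A(pressure switch) = MTBF/(MTBF+MTTR) = 9540/(9540+97.9) = 0.989842
A(discharge nozzle) = MTBF/(MTBF+MTTR) = 21250/(21250+83.4) = 0.996091
Parallel availability: 1 − (1 − 0.989842)(1 − 0.996091) = 0.99996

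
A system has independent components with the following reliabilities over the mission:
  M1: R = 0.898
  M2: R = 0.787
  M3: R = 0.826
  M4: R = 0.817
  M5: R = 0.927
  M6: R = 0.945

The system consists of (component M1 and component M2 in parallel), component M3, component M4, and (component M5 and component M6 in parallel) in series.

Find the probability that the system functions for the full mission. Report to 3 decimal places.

0.658

Parallel (M1 and M2): 1 − (1 − 0.89800)(1 − 0.78700) = 0.97827
Parallel (M5 and M6): 1 − (1 − 0.92700)(1 − 0.94500) = 0.99599
Series ([0.97827], M3, M4, and [0.99599]): 0.97827 × 0.82600 × 0.81700 × 0.99599 = 0.658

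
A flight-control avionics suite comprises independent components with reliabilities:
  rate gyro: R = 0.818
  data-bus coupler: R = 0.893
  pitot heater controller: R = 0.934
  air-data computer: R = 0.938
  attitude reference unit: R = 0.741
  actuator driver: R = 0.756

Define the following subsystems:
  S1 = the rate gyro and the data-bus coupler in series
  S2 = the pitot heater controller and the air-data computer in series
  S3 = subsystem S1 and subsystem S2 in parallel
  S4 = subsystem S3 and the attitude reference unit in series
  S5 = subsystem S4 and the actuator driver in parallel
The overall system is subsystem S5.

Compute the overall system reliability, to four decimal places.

0.9308

Series (rate gyro and data-bus coupler): 0.818000 × 0.893000 = 0.730474
Series (pitot heater controller and air-data computer): 0.934000 × 0.938000 = 0.876092
Parallel ([0.730474] and [0.876092]): 1 − (1 − 0.730474)(1 − 0.876092) = 0.966604
Series ([0.966604] and attitude reference unit): 0.966604 × 0.741000 = 0.716254
Parallel ([0.716254] and actuator driver): 1 − (1 − 0.716254)(1 − 0.756000) = 0.9308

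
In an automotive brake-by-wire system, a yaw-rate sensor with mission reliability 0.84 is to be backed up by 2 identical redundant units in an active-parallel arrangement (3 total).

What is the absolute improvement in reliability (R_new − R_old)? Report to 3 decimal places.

R_before = 0.84
R_after = 1 − (1 − 0.84)^3 = 0.996
ΔR = 0.996 − 0.84 = 0.156

0.156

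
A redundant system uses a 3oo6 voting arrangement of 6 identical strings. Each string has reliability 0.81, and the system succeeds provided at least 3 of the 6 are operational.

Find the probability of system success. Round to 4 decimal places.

R = Σ_{i=3}^{6} C(6,i) p^i (1−p)^{6−i} with p = 0.81
C(6,3)·0.81^3·0.19^3 = 0.072903
C(6,4)·0.81^4·0.19^2 = 0.233098
C(6,5)·0.81^5·0.19^1 = 0.397493
C(6,6)·0.81^6·0.19^0 = 0.282430
Sum = 0.9859

0.9859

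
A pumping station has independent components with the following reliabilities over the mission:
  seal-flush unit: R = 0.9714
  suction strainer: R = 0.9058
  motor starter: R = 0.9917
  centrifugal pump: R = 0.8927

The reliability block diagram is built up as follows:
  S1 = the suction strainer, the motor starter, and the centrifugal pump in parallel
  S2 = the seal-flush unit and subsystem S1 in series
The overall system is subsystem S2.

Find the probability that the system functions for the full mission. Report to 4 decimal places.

Parallel (suction strainer, motor starter, and centrifugal pump): 1 − (1 − 0.905800)(1 − 0.991700)(1 − 0.892700) = 0.999916
Series (seal-flush unit and [0.999916]): 0.971400 × 0.999916 = 0.9713

0.9713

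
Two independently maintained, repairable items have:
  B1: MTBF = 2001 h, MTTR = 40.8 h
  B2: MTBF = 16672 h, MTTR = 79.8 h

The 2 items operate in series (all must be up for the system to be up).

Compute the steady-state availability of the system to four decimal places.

0.9753

A(B1) = MTBF/(MTBF+MTTR) = 2001/(2001+40.8) = 0.980018
A(B2) = MTBF/(MTBF+MTTR) = 16672/(16672+79.8) = 0.995236
Series availability: 0.980018 × 0.995236 = 0.9753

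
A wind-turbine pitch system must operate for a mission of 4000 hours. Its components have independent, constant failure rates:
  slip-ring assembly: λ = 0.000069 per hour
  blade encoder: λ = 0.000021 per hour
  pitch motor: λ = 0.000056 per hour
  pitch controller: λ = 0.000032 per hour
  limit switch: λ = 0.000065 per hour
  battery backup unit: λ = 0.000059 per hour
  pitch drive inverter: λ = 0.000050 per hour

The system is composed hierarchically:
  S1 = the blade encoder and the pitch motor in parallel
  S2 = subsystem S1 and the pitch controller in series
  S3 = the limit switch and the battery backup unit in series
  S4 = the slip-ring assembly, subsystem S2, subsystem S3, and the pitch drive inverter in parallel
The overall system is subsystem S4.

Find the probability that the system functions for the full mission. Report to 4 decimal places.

R(slip-ring assembly) = exp(−0.000069 × 4000) = 0.758813
R(blade encoder) = exp(−0.000021 × 4000) = 0.919431
R(pitch motor) = exp(−0.000056 × 4000) = 0.799315
R(pitch controller) = exp(−0.000032 × 4000) = 0.879853
R(limit switch) = exp(−0.000065 × 4000) = 0.771052
R(battery backup unit) = exp(−0.000059 × 4000) = 0.789781
R(pitch drive inverter) = exp(−0.000050 × 4000) = 0.818731
Parallel (blade encoder and pitch motor): 1 − (1 − 0.919431)(1 − 0.799315) = 0.983831
Series ([0.983831] and pitch controller): 0.983831 × 0.879853 = 0.865627
Series (limit switch and battery backup unit): 0.771052 × 0.789781 = 0.608962
Parallel (slip-ring assembly, [0.865627], [0.608962], and pitch drive inverter): 1 − (1 − 0.758813)(1 − 0.865627)(1 − 0.608962)(1 − 0.818731) = 0.9977

0.9977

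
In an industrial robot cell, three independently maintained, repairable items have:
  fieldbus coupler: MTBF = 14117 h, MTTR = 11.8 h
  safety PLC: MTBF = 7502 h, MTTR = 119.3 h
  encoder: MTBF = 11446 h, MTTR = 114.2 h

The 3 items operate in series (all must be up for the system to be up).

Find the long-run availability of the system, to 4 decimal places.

0.9738

A(fieldbus coupler) = MTBF/(MTBF+MTTR) = 14117/(14117+11.8) = 0.999165
A(safety PLC) = MTBF/(MTBF+MTTR) = 7502/(7502+119.3) = 0.984347
A(encoder) = MTBF/(MTBF+MTTR) = 11446/(11446+114.2) = 0.990121
Series availability: 0.999165 × 0.984347 × 0.990121 = 0.9738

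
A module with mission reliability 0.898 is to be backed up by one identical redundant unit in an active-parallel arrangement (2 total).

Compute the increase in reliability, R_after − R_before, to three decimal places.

R_before = 0.898
R_after = 1 − (1 − 0.898)^2 = 0.990
ΔR = 0.990 − 0.898 = 0.092

0.092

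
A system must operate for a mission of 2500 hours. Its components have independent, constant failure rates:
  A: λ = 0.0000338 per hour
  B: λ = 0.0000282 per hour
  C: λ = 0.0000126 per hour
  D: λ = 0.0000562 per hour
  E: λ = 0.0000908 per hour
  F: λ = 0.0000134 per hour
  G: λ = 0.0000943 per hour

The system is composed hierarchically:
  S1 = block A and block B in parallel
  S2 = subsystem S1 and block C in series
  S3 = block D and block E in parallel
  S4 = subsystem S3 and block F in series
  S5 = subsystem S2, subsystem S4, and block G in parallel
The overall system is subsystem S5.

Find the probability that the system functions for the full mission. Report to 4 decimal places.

R(A) = exp(−0.0000338 × 2500) = 0.918972
R(B) = exp(−0.0000282 × 2500) = 0.931928
R(C) = exp(−0.0000126 × 2500) = 0.968991
R(D) = exp(−0.0000562 × 2500) = 0.868924
R(E) = exp(−0.0000908 × 2500) = 0.796921
R(F) = exp(−0.0000134 × 2500) = 0.967055
R(G) = exp(−0.0000943 × 2500) = 0.789978
Parallel (A and B): 1 − (1 − 0.918972)(1 − 0.931928) = 0.994484
Series ([0.994484] and C): 0.994484 × 0.968991 = 0.963646
Parallel (D and E): 1 − (1 − 0.868924)(1 − 0.796921) = 0.973381
Series ([0.973381] and F): 0.973381 × 0.967055 = 0.941313
Parallel ([0.963646], [0.941313], and G): 1 − (1 − 0.963646)(1 − 0.941313)(1 − 0.789978) = 0.9996

0.9996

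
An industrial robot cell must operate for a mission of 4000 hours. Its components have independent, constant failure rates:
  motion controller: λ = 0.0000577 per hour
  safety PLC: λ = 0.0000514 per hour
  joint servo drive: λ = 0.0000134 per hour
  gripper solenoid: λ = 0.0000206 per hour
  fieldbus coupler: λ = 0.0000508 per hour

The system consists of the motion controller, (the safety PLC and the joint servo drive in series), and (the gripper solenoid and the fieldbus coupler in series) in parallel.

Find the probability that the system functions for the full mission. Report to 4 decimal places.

R(motion controller) = exp(−0.0000577 × 4000) = 0.793898
R(safety PLC) = exp(−0.0000514 × 4000) = 0.814159
R(joint servo drive) = exp(−0.0000134 × 4000) = 0.947811
R(gripper solenoid) = exp(−0.0000206 × 4000) = 0.920904
R(fieldbus coupler) = exp(−0.0000508 × 4000) = 0.816115
Series (safety PLC and joint servo drive): 0.814159 × 0.947811 = 0.771669
Series (gripper solenoid and fieldbus coupler): 0.920904 × 0.816115 = 0.751564
Parallel (motion controller, [0.771669], and [0.751564]): 1 − (1 − 0.793898)(1 − 0.771669)(1 − 0.751564) = 0.9883

0.9883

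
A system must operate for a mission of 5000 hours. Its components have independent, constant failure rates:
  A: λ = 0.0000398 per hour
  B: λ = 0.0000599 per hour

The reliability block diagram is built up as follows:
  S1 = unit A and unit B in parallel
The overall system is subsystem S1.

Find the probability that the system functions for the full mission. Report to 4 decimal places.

R(A) = exp(−0.0000398 × 5000) = 0.819550
R(B) = exp(−0.0000599 × 5000) = 0.741189
Parallel (A and B): 1 − (1 − 0.819550)(1 − 0.741189) = 0.9533

0.9533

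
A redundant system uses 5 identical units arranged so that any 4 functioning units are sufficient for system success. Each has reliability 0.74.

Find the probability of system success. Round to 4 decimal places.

R = Σ_{i=4}^{5} C(5,i) p^i (1−p)^{5−i} with p = 0.74
C(5,4)·0.74^4·0.26^1 = 0.389825
C(5,5)·0.74^5·0.26^0 = 0.221901
Sum = 0.6117

0.6117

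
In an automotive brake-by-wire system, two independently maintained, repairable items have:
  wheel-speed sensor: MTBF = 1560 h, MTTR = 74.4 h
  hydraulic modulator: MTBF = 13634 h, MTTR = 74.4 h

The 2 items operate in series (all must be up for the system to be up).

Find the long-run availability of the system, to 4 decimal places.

0.9493

A(wheel-speed sensor) = MTBF/(MTBF+MTTR) = 1560/(1560+74.4) = 0.954479
A(hydraulic modulator) = MTBF/(MTBF+MTTR) = 13634/(13634+74.4) = 0.994573
Series availability: 0.954479 × 0.994573 = 0.9493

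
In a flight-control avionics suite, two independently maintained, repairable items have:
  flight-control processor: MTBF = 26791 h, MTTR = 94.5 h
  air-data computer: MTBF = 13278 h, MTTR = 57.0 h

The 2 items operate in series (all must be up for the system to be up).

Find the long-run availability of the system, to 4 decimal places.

A(flight-control processor) = MTBF/(MTBF+MTTR) = 26791/(26791+94.5) = 0.996485
A(air-data computer) = MTBF/(MTBF+MTTR) = 13278/(13278+57.0) = 0.995726
Series availability: 0.996485 × 0.995726 = 0.9922

0.9922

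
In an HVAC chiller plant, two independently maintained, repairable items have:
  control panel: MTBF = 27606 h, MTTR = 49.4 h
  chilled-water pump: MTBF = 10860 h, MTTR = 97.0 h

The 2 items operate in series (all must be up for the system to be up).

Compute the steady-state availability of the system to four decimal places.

0.9894

A(control panel) = MTBF/(MTBF+MTTR) = 27606/(27606+49.4) = 0.998214
A(chilled-water pump) = MTBF/(MTBF+MTTR) = 10860/(10860+97.0) = 0.991147
Series availability: 0.998214 × 0.991147 = 0.9894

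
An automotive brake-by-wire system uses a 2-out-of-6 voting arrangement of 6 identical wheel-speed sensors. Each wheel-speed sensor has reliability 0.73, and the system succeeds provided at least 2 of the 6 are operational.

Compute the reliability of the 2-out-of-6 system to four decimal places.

0.9933

R = Σ_{i=2}^{6} C(6,i) p^i (1−p)^{6−i} with p = 0.73
C(6,2)·0.73^2·0.27^4 = 0.042481
C(6,3)·0.73^3·0.27^3 = 0.153140
C(6,4)·0.73^4·0.27^2 = 0.310535
C(6,5)·0.73^5·0.27^1 = 0.335838
C(6,6)·0.73^6·0.27^0 = 0.151334
Sum = 0.9933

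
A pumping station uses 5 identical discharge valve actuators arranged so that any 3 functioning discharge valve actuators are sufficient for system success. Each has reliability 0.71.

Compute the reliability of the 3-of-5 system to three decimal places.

0.850

R = Σ_{i=3}^{5} C(5,i) p^i (1−p)^{5−i} with p = 0.71
C(5,3)·0.71^3·0.29^2 = 0.30100
C(5,4)·0.71^4·0.29^1 = 0.36847
C(5,5)·0.71^5·0.29^0 = 0.18042
Sum = 0.850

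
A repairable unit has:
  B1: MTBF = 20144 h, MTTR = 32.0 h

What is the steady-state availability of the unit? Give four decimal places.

0.9984

A(B1) = MTBF/(MTBF+MTTR) = 20144/(20144+32.0) = 0.9984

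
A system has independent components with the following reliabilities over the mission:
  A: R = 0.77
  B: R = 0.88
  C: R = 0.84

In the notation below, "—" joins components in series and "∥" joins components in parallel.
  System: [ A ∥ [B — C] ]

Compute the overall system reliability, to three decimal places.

Series (B and C): 0.88000 × 0.84000 = 0.73920
Parallel (A and [0.73920]): 1 − (1 − 0.77000)(1 − 0.73920) = 0.940

0.940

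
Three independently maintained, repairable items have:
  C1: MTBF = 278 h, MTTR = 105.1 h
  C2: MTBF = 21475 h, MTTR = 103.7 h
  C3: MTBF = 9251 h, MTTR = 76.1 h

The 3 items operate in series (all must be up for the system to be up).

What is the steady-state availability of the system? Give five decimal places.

A(C1) = MTBF/(MTBF+MTTR) = 278/(278+105.1) = 0.725659
A(C2) = MTBF/(MTBF+MTTR) = 21475/(21475+103.7) = 0.995194
A(C3) = MTBF/(MTBF+MTTR) = 9251/(9251+76.1) = 0.991841
Series availability: 0.725659 × 0.995194 × 0.991841 = 0.71628

0.71628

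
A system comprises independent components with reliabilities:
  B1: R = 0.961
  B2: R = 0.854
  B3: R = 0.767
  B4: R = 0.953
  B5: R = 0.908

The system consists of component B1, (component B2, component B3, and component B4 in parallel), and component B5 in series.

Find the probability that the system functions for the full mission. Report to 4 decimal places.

Parallel (B2, B3, and B4): 1 − (1 − 0.854000)(1 − 0.767000)(1 − 0.953000) = 0.998401
Series (B1, [0.998401], and B5): 0.961000 × 0.998401 × 0.908000 = 0.8712

0.8712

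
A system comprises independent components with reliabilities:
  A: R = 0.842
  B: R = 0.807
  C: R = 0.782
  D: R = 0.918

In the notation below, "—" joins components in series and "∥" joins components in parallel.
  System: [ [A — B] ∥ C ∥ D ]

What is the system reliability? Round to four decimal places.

0.9943

Series (A and B): 0.842000 × 0.807000 = 0.679494
Parallel ([0.679494], C, and D): 1 − (1 − 0.679494)(1 − 0.782000)(1 − 0.918000) = 0.9943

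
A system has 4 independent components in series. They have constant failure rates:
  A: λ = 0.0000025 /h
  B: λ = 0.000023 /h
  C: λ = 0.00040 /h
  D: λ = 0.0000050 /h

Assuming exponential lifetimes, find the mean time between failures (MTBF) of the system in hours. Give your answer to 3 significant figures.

Series of exponential components: λ_sys = Σ λ_i
λ_sys = 0.0000025 + 0.000023 + 0.00040 + 0.0000050 = 4.3050e-04 /h
MTBF = 1 / λ_sys = 2320 h

2320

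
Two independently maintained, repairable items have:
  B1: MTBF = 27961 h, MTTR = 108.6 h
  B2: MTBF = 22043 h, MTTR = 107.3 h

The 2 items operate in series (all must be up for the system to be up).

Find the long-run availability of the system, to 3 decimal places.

A(B1) = MTBF/(MTBF+MTTR) = 27961/(27961+108.6) = 0.996131
A(B2) = MTBF/(MTBF+MTTR) = 22043/(22043+107.3) = 0.995156
Series availability: 0.996131 × 0.995156 = 0.991

0.991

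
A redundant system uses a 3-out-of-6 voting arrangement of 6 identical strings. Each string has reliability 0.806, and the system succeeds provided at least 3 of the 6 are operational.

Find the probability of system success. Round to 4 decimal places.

R = Σ_{i=3}^{6} C(6,i) p^i (1−p)^{6−i} with p = 0.806
C(6,3)·0.806^3·0.194^3 = 0.076461
C(6,4)·0.806^4·0.194^2 = 0.238251
C(6,5)·0.806^5·0.194^1 = 0.395939
C(6,6)·0.806^6·0.194^0 = 0.274164
Sum = 0.9848

0.9848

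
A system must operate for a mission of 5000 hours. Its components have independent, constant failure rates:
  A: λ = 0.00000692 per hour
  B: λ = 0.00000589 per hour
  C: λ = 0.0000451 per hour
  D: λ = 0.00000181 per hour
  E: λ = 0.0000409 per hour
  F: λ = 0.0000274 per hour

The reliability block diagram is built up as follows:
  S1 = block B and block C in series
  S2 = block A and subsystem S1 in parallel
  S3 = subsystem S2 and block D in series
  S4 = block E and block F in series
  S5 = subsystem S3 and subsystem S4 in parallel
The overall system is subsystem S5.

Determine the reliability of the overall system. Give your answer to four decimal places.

R(A) = exp(−0.00000692 × 5000) = 0.965992
R(B) = exp(−0.00000589 × 5000) = 0.970979
R(C) = exp(−0.0000451 × 5000) = 0.798117
R(D) = exp(−0.00000181 × 5000) = 0.990991
R(E) = exp(−0.0000409 × 5000) = 0.815055
R(F) = exp(−0.0000274 × 5000) = 0.871970
Series (B and C): 0.970979 × 0.798117 = 0.774955
Parallel (A and [0.774955]): 1 − (1 − 0.965992)(1 − 0.774955) = 0.992347
Series ([0.992347] and D): 0.992347 × 0.990991 = 0.983407
Series (E and F): 0.815055 × 0.871970 = 0.710704
Parallel ([0.983407] and [0.710704]): 1 − (1 − 0.983407)(1 − 0.710704) = 0.9952

0.9952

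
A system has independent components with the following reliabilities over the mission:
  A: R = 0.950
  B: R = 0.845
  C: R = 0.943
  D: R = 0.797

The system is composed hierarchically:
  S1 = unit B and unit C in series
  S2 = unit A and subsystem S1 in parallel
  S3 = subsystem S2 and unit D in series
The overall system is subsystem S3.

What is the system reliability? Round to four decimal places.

0.7889

Series (B and C): 0.845000 × 0.943000 = 0.796835
Parallel (A and [0.796835]): 1 − (1 − 0.950000)(1 − 0.796835) = 0.989842
Series ([0.989842] and D): 0.989842 × 0.797000 = 0.7889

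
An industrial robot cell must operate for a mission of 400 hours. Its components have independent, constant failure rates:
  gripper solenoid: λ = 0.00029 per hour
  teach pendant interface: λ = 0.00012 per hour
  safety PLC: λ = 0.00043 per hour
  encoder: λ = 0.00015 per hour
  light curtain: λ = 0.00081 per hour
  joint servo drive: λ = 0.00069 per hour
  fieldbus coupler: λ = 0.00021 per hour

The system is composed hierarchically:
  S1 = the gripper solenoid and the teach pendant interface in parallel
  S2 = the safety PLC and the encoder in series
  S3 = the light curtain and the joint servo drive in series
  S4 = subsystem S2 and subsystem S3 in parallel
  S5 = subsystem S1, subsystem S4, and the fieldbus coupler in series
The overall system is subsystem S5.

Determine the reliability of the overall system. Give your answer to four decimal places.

R(gripper solenoid) = exp(−0.00029 × 400) = 0.890475
R(teach pendant interface) = exp(−0.00012 × 400) = 0.953134
R(safety PLC) = exp(−0.00043 × 400) = 0.841979
R(encoder) = exp(−0.00015 × 400) = 0.941765
R(light curtain) = exp(−0.00081 × 400) = 0.723250
R(joint servo drive) = exp(−0.00069 × 400) = 0.758813
R(fieldbus coupler) = exp(−0.00021 × 400) = 0.919431
Parallel (gripper solenoid and teach pendant interface): 1 − (1 − 0.890475)(1 − 0.953134) = 0.994867
Series (safety PLC and encoder): 0.841979 × 0.941765 = 0.792946
Series (light curtain and joint servo drive): 0.723250 × 0.758813 = 0.548812
Parallel ([0.792946] and [0.548812]): 1 − (1 − 0.792946)(1 − 0.548812) = 0.906580
Series ([0.994867], [0.906580], and fieldbus coupler): 0.994867 × 0.906580 × 0.919431 = 0.8293

0.8293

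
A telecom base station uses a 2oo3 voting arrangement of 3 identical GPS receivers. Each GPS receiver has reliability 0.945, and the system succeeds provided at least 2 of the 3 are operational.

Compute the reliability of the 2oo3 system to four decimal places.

0.9913

R = Σ_{i=2}^{3} C(3,i) p^i (1−p)^{3−i} with p = 0.945
C(3,2)·0.945^2·0.055^1 = 0.147349
C(3,3)·0.945^3·0.055^0 = 0.843909
Sum = 0.9913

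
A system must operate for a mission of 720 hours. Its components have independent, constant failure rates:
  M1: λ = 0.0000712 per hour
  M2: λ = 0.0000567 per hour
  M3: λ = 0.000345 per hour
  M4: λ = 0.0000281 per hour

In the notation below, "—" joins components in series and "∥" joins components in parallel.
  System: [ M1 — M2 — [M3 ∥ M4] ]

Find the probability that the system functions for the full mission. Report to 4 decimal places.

R(M1) = exp(−0.0000712 × 720) = 0.950028
R(M2) = exp(−0.0000567 × 720) = 0.959998
R(M3) = exp(−0.000345 × 720) = 0.780048
R(M4) = exp(−0.0000281 × 720) = 0.979971
Parallel (M3 and M4): 1 − (1 − 0.780048)(1 − 0.979971) = 0.995595
Series (M1, M2, and [0.995595]): 0.950028 × 0.959998 × 0.995595 = 0.9080

0.9080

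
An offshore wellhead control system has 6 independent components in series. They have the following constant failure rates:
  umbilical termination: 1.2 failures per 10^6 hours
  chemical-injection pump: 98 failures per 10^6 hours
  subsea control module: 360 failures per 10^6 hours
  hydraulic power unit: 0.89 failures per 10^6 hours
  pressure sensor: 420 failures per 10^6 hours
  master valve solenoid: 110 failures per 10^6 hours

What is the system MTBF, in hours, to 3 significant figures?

1010

Series of exponential components: λ_sys = Σ λ_i
λ_sys = 0.0000012 + 0.000098 + 0.00036 + 0.00000089 + 0.00042 + 0.00011 = 9.9009e-04 /h
MTBF = 1 / λ_sys = 1010 h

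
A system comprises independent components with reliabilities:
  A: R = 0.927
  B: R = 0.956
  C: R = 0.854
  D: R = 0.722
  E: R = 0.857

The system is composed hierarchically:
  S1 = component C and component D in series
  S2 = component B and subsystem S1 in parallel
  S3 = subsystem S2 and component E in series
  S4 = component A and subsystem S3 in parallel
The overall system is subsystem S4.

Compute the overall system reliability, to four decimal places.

Series (C and D): 0.854000 × 0.722000 = 0.616588
Parallel (B and [0.616588]): 1 − (1 − 0.956000)(1 − 0.616588) = 0.983130
Series ([0.983130] and E): 0.983130 × 0.857000 = 0.842542
Parallel (A and [0.842542]): 1 − (1 − 0.927000)(1 − 0.842542) = 0.9885

0.9885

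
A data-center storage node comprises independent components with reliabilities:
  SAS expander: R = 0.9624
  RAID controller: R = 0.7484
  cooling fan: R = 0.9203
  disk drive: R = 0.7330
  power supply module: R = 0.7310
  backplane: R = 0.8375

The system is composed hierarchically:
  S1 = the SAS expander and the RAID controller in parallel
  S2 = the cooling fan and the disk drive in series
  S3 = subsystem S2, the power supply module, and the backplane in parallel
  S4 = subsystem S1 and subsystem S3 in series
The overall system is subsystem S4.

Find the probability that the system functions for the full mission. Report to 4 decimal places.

0.9764

Parallel (SAS expander and RAID controller): 1 − (1 − 0.962400)(1 − 0.748400) = 0.990540
Series (cooling fan and disk drive): 0.920300 × 0.733000 = 0.674580
Parallel ([0.674580], power supply module, and backplane): 1 − (1 − 0.674580)(1 − 0.731000)(1 − 0.837500) = 0.985775
Series ([0.990540] and [0.985775]): 0.990540 × 0.985775 = 0.9764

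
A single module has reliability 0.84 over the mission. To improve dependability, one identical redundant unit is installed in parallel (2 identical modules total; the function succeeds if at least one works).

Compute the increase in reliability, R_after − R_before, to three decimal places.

0.134

R_before = 0.84
R_after = 1 − (1 − 0.84)^2 = 0.974
ΔR = 0.974 − 0.84 = 0.134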